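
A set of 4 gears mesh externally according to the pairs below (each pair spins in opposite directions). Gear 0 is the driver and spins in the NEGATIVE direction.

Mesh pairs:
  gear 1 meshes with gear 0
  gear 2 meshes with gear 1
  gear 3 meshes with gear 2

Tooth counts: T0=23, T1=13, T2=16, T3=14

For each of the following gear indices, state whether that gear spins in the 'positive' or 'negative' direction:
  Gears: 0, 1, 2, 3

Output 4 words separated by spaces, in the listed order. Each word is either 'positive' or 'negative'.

Gear 0 (driver): negative (depth 0)
  gear 1: meshes with gear 0 -> depth 1 -> positive (opposite of gear 0)
  gear 2: meshes with gear 1 -> depth 2 -> negative (opposite of gear 1)
  gear 3: meshes with gear 2 -> depth 3 -> positive (opposite of gear 2)
Queried indices 0, 1, 2, 3 -> negative, positive, negative, positive

Answer: negative positive negative positive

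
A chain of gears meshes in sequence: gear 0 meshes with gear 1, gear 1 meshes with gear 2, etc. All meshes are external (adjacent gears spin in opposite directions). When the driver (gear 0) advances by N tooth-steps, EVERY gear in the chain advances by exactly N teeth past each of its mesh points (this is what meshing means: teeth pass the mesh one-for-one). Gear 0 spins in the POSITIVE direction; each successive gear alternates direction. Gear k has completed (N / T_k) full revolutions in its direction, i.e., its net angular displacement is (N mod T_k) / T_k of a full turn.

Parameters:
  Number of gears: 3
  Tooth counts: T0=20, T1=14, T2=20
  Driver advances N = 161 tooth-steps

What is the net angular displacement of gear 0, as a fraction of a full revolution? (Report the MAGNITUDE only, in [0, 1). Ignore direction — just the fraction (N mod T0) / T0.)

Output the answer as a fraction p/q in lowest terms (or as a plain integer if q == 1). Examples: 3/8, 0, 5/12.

Answer: 1/20

Derivation:
Chain of 3 gears, tooth counts: [20, 14, 20]
  gear 0: T0=20, direction=positive, advance = 161 mod 20 = 1 teeth = 1/20 turn
  gear 1: T1=14, direction=negative, advance = 161 mod 14 = 7 teeth = 7/14 turn
  gear 2: T2=20, direction=positive, advance = 161 mod 20 = 1 teeth = 1/20 turn
Gear 0: 161 mod 20 = 1
Fraction = 1 / 20 = 1/20 (gcd(1,20)=1) = 1/20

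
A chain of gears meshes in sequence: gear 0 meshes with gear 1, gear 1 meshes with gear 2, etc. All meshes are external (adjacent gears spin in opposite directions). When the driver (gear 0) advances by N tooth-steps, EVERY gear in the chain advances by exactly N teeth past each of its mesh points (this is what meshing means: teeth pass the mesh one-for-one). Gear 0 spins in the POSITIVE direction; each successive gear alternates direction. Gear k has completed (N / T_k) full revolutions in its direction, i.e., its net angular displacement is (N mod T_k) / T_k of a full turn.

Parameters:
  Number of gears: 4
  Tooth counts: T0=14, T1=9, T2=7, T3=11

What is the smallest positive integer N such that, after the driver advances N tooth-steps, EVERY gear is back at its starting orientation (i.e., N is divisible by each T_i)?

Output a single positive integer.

Gear k returns to start when N is a multiple of T_k.
All gears at start simultaneously when N is a common multiple of [14, 9, 7, 11]; the smallest such N is lcm(14, 9, 7, 11).
Start: lcm = T0 = 14
Fold in T1=9: gcd(14, 9) = 1; lcm(14, 9) = 14 * 9 / 1 = 126 / 1 = 126
Fold in T2=7: gcd(126, 7) = 7; lcm(126, 7) = 126 * 7 / 7 = 882 / 7 = 126
Fold in T3=11: gcd(126, 11) = 1; lcm(126, 11) = 126 * 11 / 1 = 1386 / 1 = 1386
Full cycle length = 1386

Answer: 1386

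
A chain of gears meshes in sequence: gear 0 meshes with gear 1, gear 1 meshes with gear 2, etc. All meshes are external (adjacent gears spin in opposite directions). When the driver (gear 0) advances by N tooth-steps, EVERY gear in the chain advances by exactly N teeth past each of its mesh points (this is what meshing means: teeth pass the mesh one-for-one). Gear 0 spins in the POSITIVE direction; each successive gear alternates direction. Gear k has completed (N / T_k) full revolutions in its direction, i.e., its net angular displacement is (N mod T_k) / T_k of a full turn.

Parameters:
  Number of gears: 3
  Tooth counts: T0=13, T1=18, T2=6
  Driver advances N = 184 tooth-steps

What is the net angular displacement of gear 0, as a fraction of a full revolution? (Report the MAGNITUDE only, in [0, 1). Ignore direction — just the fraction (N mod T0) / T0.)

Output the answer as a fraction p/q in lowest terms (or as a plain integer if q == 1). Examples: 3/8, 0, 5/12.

Answer: 2/13

Derivation:
Chain of 3 gears, tooth counts: [13, 18, 6]
  gear 0: T0=13, direction=positive, advance = 184 mod 13 = 2 teeth = 2/13 turn
  gear 1: T1=18, direction=negative, advance = 184 mod 18 = 4 teeth = 4/18 turn
  gear 2: T2=6, direction=positive, advance = 184 mod 6 = 4 teeth = 4/6 turn
Gear 0: 184 mod 13 = 2
Fraction = 2 / 13 = 2/13 (gcd(2,13)=1) = 2/13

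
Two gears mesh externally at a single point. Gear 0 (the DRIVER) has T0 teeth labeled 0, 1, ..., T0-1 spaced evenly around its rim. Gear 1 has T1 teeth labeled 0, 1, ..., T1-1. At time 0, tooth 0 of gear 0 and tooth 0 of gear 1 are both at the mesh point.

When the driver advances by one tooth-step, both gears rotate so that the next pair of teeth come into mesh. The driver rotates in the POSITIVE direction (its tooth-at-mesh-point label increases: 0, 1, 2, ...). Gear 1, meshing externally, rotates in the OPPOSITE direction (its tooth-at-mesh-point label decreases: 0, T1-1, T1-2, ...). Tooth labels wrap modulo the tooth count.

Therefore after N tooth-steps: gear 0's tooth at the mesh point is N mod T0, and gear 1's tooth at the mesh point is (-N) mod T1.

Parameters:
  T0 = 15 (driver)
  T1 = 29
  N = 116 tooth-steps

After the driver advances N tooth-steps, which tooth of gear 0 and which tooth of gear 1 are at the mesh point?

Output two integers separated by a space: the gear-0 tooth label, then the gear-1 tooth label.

Answer: 11 0

Derivation:
Gear 0 (driver, T0=15): tooth at mesh = N mod T0
  116 = 7 * 15 + 11, so 116 mod 15 = 11
  gear 0 tooth = 11
Gear 1 (driven, T1=29): tooth at mesh = (-N) mod T1
  116 = 4 * 29 + 0, so 116 mod 29 = 0
  (-116) mod 29 = 0
Mesh after 116 steps: gear-0 tooth 11 meets gear-1 tooth 0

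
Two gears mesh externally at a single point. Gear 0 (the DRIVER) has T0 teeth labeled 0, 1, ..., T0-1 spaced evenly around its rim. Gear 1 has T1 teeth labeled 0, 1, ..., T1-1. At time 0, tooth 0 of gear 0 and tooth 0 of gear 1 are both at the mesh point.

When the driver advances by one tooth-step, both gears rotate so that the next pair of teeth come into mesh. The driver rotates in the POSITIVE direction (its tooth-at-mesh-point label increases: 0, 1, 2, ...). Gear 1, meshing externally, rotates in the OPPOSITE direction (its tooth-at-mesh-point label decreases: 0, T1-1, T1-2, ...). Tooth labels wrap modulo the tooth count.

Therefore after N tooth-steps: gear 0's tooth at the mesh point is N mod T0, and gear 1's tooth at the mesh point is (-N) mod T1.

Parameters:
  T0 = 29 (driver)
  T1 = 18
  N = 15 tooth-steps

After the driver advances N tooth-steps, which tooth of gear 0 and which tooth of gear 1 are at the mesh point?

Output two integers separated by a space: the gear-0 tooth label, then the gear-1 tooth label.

Gear 0 (driver, T0=29): tooth at mesh = N mod T0
  15 = 0 * 29 + 15, so 15 mod 29 = 15
  gear 0 tooth = 15
Gear 1 (driven, T1=18): tooth at mesh = (-N) mod T1
  15 = 0 * 18 + 15, so 15 mod 18 = 15
  (-15) mod 18 = (-15) mod 18 = 18 - 15 = 3
Mesh after 15 steps: gear-0 tooth 15 meets gear-1 tooth 3

Answer: 15 3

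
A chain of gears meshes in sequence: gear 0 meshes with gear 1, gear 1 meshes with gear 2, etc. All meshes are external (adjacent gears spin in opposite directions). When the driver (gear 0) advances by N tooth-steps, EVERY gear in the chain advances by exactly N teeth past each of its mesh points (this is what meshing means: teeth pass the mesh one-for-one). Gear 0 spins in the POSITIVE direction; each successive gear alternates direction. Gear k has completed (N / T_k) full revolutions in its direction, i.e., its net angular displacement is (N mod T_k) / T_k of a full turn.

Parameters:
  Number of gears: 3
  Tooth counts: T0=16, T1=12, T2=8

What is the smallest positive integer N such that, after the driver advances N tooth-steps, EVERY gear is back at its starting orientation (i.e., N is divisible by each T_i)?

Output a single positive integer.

Gear k returns to start when N is a multiple of T_k.
All gears at start simultaneously when N is a common multiple of [16, 12, 8]; the smallest such N is lcm(16, 12, 8).
Start: lcm = T0 = 16
Fold in T1=12: gcd(16, 12) = 4; lcm(16, 12) = 16 * 12 / 4 = 192 / 4 = 48
Fold in T2=8: gcd(48, 8) = 8; lcm(48, 8) = 48 * 8 / 8 = 384 / 8 = 48
Full cycle length = 48

Answer: 48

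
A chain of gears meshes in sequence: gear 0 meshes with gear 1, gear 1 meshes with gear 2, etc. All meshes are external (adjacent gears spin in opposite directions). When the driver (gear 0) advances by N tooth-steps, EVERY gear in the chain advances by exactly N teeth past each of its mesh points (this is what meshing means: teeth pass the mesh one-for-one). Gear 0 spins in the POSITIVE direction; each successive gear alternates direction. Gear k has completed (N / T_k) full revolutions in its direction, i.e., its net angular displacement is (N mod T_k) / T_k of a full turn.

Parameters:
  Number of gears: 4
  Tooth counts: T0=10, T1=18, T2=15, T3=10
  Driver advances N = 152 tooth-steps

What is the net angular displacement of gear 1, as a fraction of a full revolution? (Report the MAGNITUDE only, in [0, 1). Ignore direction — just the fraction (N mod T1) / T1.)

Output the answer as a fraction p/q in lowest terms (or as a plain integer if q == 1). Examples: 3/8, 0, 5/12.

Answer: 4/9

Derivation:
Chain of 4 gears, tooth counts: [10, 18, 15, 10]
  gear 0: T0=10, direction=positive, advance = 152 mod 10 = 2 teeth = 2/10 turn
  gear 1: T1=18, direction=negative, advance = 152 mod 18 = 8 teeth = 8/18 turn
  gear 2: T2=15, direction=positive, advance = 152 mod 15 = 2 teeth = 2/15 turn
  gear 3: T3=10, direction=negative, advance = 152 mod 10 = 2 teeth = 2/10 turn
Gear 1: 152 mod 18 = 8
Fraction = 8 / 18 = 4/9 (gcd(8,18)=2) = 4/9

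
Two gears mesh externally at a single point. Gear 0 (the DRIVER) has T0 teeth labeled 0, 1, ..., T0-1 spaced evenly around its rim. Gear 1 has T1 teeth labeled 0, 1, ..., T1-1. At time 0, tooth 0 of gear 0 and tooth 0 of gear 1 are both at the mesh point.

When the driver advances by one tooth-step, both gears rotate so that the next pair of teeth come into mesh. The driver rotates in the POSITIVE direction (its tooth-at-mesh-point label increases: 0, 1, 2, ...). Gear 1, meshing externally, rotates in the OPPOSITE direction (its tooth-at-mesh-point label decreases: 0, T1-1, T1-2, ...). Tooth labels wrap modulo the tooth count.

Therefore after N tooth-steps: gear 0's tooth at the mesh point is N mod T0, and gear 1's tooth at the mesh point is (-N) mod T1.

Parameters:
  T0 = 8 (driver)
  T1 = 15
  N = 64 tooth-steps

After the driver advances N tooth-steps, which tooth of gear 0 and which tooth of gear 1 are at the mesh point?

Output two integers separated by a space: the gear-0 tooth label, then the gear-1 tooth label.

Answer: 0 11

Derivation:
Gear 0 (driver, T0=8): tooth at mesh = N mod T0
  64 = 8 * 8 + 0, so 64 mod 8 = 0
  gear 0 tooth = 0
Gear 1 (driven, T1=15): tooth at mesh = (-N) mod T1
  64 = 4 * 15 + 4, so 64 mod 15 = 4
  (-64) mod 15 = (-4) mod 15 = 15 - 4 = 11
Mesh after 64 steps: gear-0 tooth 0 meets gear-1 tooth 11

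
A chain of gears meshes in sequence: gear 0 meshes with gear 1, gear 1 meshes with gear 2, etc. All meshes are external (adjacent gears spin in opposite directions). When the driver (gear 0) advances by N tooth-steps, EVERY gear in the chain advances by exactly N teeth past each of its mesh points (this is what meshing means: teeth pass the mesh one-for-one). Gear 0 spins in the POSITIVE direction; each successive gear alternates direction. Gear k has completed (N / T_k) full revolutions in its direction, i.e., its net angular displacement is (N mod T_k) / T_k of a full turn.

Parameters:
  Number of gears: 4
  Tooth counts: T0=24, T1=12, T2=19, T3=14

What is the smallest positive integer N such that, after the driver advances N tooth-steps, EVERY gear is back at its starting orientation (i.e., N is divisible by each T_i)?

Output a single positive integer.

Answer: 3192

Derivation:
Gear k returns to start when N is a multiple of T_k.
All gears at start simultaneously when N is a common multiple of [24, 12, 19, 14]; the smallest such N is lcm(24, 12, 19, 14).
Start: lcm = T0 = 24
Fold in T1=12: gcd(24, 12) = 12; lcm(24, 12) = 24 * 12 / 12 = 288 / 12 = 24
Fold in T2=19: gcd(24, 19) = 1; lcm(24, 19) = 24 * 19 / 1 = 456 / 1 = 456
Fold in T3=14: gcd(456, 14) = 2; lcm(456, 14) = 456 * 14 / 2 = 6384 / 2 = 3192
Full cycle length = 3192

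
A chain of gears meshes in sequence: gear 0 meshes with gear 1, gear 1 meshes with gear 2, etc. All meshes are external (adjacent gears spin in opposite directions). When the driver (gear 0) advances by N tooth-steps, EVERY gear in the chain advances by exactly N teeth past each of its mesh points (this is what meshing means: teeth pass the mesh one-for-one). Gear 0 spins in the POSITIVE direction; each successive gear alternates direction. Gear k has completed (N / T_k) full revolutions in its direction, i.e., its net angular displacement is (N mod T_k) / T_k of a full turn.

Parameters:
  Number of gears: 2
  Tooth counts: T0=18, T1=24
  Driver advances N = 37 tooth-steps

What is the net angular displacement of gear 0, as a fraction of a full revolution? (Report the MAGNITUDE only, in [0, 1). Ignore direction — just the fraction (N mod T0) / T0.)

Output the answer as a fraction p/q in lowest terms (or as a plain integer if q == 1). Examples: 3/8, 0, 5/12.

Answer: 1/18

Derivation:
Chain of 2 gears, tooth counts: [18, 24]
  gear 0: T0=18, direction=positive, advance = 37 mod 18 = 1 teeth = 1/18 turn
  gear 1: T1=24, direction=negative, advance = 37 mod 24 = 13 teeth = 13/24 turn
Gear 0: 37 mod 18 = 1
Fraction = 1 / 18 = 1/18 (gcd(1,18)=1) = 1/18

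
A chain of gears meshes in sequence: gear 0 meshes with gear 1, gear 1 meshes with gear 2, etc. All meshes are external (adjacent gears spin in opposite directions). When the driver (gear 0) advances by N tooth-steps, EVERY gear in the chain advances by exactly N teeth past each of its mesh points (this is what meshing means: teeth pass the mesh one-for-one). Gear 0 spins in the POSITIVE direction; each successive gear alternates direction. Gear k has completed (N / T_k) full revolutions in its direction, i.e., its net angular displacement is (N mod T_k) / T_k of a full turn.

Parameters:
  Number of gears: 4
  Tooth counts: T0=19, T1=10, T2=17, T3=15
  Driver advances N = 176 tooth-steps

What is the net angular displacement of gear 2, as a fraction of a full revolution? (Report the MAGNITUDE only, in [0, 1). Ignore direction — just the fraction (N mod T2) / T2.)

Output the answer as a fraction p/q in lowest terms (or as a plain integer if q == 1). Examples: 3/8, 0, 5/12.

Answer: 6/17

Derivation:
Chain of 4 gears, tooth counts: [19, 10, 17, 15]
  gear 0: T0=19, direction=positive, advance = 176 mod 19 = 5 teeth = 5/19 turn
  gear 1: T1=10, direction=negative, advance = 176 mod 10 = 6 teeth = 6/10 turn
  gear 2: T2=17, direction=positive, advance = 176 mod 17 = 6 teeth = 6/17 turn
  gear 3: T3=15, direction=negative, advance = 176 mod 15 = 11 teeth = 11/15 turn
Gear 2: 176 mod 17 = 6
Fraction = 6 / 17 = 6/17 (gcd(6,17)=1) = 6/17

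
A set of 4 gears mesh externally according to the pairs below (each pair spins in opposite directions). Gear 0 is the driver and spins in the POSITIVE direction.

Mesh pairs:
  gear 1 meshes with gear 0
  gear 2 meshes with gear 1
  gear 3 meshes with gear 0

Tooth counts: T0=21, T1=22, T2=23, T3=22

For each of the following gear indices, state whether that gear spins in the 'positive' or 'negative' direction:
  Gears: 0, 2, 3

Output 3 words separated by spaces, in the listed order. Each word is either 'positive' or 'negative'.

Answer: positive positive negative

Derivation:
Gear 0 (driver): positive (depth 0)
  gear 1: meshes with gear 0 -> depth 1 -> negative (opposite of gear 0)
  gear 2: meshes with gear 1 -> depth 2 -> positive (opposite of gear 1)
  gear 3: meshes with gear 0 -> depth 1 -> negative (opposite of gear 0)
Queried indices 0, 2, 3 -> positive, positive, negative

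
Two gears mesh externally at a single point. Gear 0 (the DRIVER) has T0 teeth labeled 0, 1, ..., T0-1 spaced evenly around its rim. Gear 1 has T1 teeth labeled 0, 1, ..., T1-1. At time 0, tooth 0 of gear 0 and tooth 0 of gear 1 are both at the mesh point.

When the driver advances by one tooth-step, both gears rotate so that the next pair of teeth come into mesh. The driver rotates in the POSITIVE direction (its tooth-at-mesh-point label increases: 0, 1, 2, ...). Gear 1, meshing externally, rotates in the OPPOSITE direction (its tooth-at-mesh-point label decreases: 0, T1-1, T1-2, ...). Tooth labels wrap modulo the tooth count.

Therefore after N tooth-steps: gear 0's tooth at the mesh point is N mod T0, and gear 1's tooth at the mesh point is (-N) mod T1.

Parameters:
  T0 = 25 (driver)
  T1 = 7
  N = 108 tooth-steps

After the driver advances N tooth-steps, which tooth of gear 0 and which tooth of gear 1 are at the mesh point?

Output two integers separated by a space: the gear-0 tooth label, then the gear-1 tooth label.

Gear 0 (driver, T0=25): tooth at mesh = N mod T0
  108 = 4 * 25 + 8, so 108 mod 25 = 8
  gear 0 tooth = 8
Gear 1 (driven, T1=7): tooth at mesh = (-N) mod T1
  108 = 15 * 7 + 3, so 108 mod 7 = 3
  (-108) mod 7 = (-3) mod 7 = 7 - 3 = 4
Mesh after 108 steps: gear-0 tooth 8 meets gear-1 tooth 4

Answer: 8 4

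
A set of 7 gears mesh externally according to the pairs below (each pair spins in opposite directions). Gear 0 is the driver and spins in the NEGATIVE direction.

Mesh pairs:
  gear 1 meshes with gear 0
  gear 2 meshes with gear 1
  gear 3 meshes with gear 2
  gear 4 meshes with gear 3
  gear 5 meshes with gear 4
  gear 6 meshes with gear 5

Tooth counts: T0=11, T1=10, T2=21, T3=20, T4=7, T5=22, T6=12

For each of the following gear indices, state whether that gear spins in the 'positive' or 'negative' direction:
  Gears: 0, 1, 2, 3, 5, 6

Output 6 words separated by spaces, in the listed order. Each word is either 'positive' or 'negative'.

Answer: negative positive negative positive positive negative

Derivation:
Gear 0 (driver): negative (depth 0)
  gear 1: meshes with gear 0 -> depth 1 -> positive (opposite of gear 0)
  gear 2: meshes with gear 1 -> depth 2 -> negative (opposite of gear 1)
  gear 3: meshes with gear 2 -> depth 3 -> positive (opposite of gear 2)
  gear 4: meshes with gear 3 -> depth 4 -> negative (opposite of gear 3)
  gear 5: meshes with gear 4 -> depth 5 -> positive (opposite of gear 4)
  gear 6: meshes with gear 5 -> depth 6 -> negative (opposite of gear 5)
Queried indices 0, 1, 2, 3, 5, 6 -> negative, positive, negative, positive, positive, negative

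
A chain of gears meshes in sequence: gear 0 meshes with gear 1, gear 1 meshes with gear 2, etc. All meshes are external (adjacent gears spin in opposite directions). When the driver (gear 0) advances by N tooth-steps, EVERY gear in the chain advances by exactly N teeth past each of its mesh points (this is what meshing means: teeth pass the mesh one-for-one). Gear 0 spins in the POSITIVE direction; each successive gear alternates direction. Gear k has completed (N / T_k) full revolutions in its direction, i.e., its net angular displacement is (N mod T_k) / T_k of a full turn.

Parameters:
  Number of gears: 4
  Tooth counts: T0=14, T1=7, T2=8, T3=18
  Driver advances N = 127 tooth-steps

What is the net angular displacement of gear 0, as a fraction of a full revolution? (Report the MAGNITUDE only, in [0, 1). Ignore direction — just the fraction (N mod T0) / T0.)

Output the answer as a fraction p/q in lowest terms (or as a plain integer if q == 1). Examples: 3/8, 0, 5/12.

Answer: 1/14

Derivation:
Chain of 4 gears, tooth counts: [14, 7, 8, 18]
  gear 0: T0=14, direction=positive, advance = 127 mod 14 = 1 teeth = 1/14 turn
  gear 1: T1=7, direction=negative, advance = 127 mod 7 = 1 teeth = 1/7 turn
  gear 2: T2=8, direction=positive, advance = 127 mod 8 = 7 teeth = 7/8 turn
  gear 3: T3=18, direction=negative, advance = 127 mod 18 = 1 teeth = 1/18 turn
Gear 0: 127 mod 14 = 1
Fraction = 1 / 14 = 1/14 (gcd(1,14)=1) = 1/14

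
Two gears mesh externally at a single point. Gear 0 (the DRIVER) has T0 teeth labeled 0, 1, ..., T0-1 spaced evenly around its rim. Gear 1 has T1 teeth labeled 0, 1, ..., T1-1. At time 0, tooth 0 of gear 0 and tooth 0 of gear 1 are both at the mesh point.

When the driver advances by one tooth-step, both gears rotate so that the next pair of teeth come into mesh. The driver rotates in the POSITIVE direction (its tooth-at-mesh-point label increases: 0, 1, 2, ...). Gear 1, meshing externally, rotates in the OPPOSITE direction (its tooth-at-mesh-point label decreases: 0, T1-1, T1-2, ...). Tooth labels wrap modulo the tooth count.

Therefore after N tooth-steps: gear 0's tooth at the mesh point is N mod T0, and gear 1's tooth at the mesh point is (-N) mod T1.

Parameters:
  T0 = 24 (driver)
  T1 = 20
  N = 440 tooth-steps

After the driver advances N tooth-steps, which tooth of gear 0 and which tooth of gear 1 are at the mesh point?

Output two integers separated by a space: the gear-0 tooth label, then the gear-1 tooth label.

Answer: 8 0

Derivation:
Gear 0 (driver, T0=24): tooth at mesh = N mod T0
  440 = 18 * 24 + 8, so 440 mod 24 = 8
  gear 0 tooth = 8
Gear 1 (driven, T1=20): tooth at mesh = (-N) mod T1
  440 = 22 * 20 + 0, so 440 mod 20 = 0
  (-440) mod 20 = 0
Mesh after 440 steps: gear-0 tooth 8 meets gear-1 tooth 0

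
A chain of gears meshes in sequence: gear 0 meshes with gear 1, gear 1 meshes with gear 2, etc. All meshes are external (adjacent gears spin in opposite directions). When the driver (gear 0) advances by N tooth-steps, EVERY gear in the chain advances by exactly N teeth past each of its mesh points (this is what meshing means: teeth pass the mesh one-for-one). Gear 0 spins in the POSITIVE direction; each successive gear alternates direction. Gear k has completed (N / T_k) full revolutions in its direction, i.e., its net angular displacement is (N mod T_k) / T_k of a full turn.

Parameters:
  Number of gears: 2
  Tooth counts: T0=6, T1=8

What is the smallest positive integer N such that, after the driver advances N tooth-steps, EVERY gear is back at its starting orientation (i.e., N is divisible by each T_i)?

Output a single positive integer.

Answer: 24

Derivation:
Gear k returns to start when N is a multiple of T_k.
All gears at start simultaneously when N is a common multiple of [6, 8]; the smallest such N is lcm(6, 8).
Start: lcm = T0 = 6
Fold in T1=8: gcd(6, 8) = 2; lcm(6, 8) = 6 * 8 / 2 = 48 / 2 = 24
Full cycle length = 24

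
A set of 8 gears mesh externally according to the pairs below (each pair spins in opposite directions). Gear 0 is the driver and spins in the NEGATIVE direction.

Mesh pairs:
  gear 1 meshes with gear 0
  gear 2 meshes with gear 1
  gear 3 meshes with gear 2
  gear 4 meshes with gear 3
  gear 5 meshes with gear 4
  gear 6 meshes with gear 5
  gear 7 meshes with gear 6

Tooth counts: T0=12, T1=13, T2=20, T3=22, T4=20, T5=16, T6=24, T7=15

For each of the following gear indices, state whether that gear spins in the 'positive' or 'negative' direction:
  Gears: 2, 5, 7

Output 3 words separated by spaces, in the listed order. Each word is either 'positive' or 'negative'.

Answer: negative positive positive

Derivation:
Gear 0 (driver): negative (depth 0)
  gear 1: meshes with gear 0 -> depth 1 -> positive (opposite of gear 0)
  gear 2: meshes with gear 1 -> depth 2 -> negative (opposite of gear 1)
  gear 3: meshes with gear 2 -> depth 3 -> positive (opposite of gear 2)
  gear 4: meshes with gear 3 -> depth 4 -> negative (opposite of gear 3)
  gear 5: meshes with gear 4 -> depth 5 -> positive (opposite of gear 4)
  gear 6: meshes with gear 5 -> depth 6 -> negative (opposite of gear 5)
  gear 7: meshes with gear 6 -> depth 7 -> positive (opposite of gear 6)
Queried indices 2, 5, 7 -> negative, positive, positive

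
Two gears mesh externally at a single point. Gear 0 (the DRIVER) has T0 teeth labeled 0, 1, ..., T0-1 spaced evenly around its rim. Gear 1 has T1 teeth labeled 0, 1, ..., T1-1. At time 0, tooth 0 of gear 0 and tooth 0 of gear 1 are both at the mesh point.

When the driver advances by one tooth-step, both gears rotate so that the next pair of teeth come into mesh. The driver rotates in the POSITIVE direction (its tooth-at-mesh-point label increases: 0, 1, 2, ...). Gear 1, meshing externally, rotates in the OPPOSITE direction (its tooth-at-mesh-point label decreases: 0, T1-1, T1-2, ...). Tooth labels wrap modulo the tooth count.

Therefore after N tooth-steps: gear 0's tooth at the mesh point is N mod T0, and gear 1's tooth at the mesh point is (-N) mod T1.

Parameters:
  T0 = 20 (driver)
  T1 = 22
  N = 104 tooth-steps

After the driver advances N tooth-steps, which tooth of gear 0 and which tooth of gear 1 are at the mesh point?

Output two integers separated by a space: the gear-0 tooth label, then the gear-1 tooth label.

Gear 0 (driver, T0=20): tooth at mesh = N mod T0
  104 = 5 * 20 + 4, so 104 mod 20 = 4
  gear 0 tooth = 4
Gear 1 (driven, T1=22): tooth at mesh = (-N) mod T1
  104 = 4 * 22 + 16, so 104 mod 22 = 16
  (-104) mod 22 = (-16) mod 22 = 22 - 16 = 6
Mesh after 104 steps: gear-0 tooth 4 meets gear-1 tooth 6

Answer: 4 6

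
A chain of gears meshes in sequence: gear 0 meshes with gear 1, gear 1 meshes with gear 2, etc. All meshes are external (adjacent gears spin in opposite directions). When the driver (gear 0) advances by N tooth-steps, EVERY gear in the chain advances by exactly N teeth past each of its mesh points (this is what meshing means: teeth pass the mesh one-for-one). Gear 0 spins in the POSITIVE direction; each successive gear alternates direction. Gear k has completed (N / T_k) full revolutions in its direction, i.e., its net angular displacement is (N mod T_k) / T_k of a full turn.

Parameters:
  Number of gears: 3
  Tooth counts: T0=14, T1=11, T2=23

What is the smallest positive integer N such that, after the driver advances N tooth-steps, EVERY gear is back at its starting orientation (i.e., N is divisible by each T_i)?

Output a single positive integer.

Gear k returns to start when N is a multiple of T_k.
All gears at start simultaneously when N is a common multiple of [14, 11, 23]; the smallest such N is lcm(14, 11, 23).
Start: lcm = T0 = 14
Fold in T1=11: gcd(14, 11) = 1; lcm(14, 11) = 14 * 11 / 1 = 154 / 1 = 154
Fold in T2=23: gcd(154, 23) = 1; lcm(154, 23) = 154 * 23 / 1 = 3542 / 1 = 3542
Full cycle length = 3542

Answer: 3542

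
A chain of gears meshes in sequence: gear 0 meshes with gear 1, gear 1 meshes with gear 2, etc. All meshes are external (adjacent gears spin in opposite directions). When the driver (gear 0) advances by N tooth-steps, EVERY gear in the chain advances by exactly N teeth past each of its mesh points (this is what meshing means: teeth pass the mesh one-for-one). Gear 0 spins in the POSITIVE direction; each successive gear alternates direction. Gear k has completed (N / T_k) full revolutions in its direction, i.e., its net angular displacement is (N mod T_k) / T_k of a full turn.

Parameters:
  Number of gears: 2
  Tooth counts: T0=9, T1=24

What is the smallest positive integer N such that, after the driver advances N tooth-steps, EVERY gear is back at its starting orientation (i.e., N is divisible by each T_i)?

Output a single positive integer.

Answer: 72

Derivation:
Gear k returns to start when N is a multiple of T_k.
All gears at start simultaneously when N is a common multiple of [9, 24]; the smallest such N is lcm(9, 24).
Start: lcm = T0 = 9
Fold in T1=24: gcd(9, 24) = 3; lcm(9, 24) = 9 * 24 / 3 = 216 / 3 = 72
Full cycle length = 72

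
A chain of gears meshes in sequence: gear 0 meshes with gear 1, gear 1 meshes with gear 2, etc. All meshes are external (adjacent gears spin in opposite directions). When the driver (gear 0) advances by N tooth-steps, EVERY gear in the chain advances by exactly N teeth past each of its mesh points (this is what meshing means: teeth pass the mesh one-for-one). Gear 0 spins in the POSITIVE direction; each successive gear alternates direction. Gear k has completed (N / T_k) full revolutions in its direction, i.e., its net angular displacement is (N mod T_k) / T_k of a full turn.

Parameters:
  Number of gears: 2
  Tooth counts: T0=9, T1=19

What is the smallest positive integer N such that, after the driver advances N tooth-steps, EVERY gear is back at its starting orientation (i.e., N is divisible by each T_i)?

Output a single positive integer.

Gear k returns to start when N is a multiple of T_k.
All gears at start simultaneously when N is a common multiple of [9, 19]; the smallest such N is lcm(9, 19).
Start: lcm = T0 = 9
Fold in T1=19: gcd(9, 19) = 1; lcm(9, 19) = 9 * 19 / 1 = 171 / 1 = 171
Full cycle length = 171

Answer: 171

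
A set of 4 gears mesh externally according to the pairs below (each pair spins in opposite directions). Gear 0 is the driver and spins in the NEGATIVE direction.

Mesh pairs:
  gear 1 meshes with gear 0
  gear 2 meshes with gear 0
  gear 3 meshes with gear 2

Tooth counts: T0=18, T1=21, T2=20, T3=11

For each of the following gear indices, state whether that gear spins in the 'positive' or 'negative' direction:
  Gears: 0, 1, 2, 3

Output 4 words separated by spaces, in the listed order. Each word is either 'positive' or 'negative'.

Gear 0 (driver): negative (depth 0)
  gear 1: meshes with gear 0 -> depth 1 -> positive (opposite of gear 0)
  gear 2: meshes with gear 0 -> depth 1 -> positive (opposite of gear 0)
  gear 3: meshes with gear 2 -> depth 2 -> negative (opposite of gear 2)
Queried indices 0, 1, 2, 3 -> negative, positive, positive, negative

Answer: negative positive positive negative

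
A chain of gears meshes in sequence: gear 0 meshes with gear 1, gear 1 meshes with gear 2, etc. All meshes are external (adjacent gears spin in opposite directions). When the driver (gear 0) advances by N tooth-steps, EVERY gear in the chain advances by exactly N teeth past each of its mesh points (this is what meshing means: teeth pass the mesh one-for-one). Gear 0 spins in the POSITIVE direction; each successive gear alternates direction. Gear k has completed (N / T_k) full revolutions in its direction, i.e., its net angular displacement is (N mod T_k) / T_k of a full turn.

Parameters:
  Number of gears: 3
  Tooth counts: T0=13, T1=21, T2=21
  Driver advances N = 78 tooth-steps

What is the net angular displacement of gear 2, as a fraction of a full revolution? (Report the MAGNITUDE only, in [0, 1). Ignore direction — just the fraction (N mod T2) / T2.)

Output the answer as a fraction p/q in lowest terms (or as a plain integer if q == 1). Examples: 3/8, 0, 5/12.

Answer: 5/7

Derivation:
Chain of 3 gears, tooth counts: [13, 21, 21]
  gear 0: T0=13, direction=positive, advance = 78 mod 13 = 0 teeth = 0/13 turn
  gear 1: T1=21, direction=negative, advance = 78 mod 21 = 15 teeth = 15/21 turn
  gear 2: T2=21, direction=positive, advance = 78 mod 21 = 15 teeth = 15/21 turn
Gear 2: 78 mod 21 = 15
Fraction = 15 / 21 = 5/7 (gcd(15,21)=3) = 5/7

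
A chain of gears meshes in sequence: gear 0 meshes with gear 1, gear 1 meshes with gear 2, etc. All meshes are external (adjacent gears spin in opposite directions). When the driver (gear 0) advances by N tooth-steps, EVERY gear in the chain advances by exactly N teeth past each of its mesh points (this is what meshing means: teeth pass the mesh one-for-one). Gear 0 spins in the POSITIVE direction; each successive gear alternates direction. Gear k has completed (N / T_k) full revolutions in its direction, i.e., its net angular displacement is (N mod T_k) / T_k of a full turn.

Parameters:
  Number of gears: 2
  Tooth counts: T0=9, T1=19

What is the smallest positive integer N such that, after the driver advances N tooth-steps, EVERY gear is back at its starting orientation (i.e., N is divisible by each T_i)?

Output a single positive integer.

Answer: 171

Derivation:
Gear k returns to start when N is a multiple of T_k.
All gears at start simultaneously when N is a common multiple of [9, 19]; the smallest such N is lcm(9, 19).
Start: lcm = T0 = 9
Fold in T1=19: gcd(9, 19) = 1; lcm(9, 19) = 9 * 19 / 1 = 171 / 1 = 171
Full cycle length = 171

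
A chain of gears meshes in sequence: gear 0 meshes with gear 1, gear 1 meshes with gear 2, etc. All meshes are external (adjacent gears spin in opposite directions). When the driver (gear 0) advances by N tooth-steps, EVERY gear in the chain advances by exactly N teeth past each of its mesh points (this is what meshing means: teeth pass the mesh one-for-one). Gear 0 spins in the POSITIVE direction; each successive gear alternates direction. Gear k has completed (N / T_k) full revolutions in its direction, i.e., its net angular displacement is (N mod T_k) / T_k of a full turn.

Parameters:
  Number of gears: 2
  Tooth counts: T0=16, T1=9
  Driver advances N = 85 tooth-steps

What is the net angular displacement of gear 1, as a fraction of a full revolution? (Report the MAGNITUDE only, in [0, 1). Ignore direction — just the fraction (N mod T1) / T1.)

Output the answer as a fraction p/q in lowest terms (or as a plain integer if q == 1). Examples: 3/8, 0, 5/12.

Answer: 4/9

Derivation:
Chain of 2 gears, tooth counts: [16, 9]
  gear 0: T0=16, direction=positive, advance = 85 mod 16 = 5 teeth = 5/16 turn
  gear 1: T1=9, direction=negative, advance = 85 mod 9 = 4 teeth = 4/9 turn
Gear 1: 85 mod 9 = 4
Fraction = 4 / 9 = 4/9 (gcd(4,9)=1) = 4/9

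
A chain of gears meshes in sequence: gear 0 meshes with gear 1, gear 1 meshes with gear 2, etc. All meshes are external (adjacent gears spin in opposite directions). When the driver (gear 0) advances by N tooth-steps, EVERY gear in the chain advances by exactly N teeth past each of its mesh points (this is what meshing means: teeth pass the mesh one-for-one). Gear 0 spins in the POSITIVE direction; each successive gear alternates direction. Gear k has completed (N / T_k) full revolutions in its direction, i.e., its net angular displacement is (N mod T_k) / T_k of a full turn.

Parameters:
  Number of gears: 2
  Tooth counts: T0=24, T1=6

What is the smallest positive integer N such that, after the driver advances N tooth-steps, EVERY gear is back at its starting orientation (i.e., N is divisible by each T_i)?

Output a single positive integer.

Gear k returns to start when N is a multiple of T_k.
All gears at start simultaneously when N is a common multiple of [24, 6]; the smallest such N is lcm(24, 6).
Start: lcm = T0 = 24
Fold in T1=6: gcd(24, 6) = 6; lcm(24, 6) = 24 * 6 / 6 = 144 / 6 = 24
Full cycle length = 24

Answer: 24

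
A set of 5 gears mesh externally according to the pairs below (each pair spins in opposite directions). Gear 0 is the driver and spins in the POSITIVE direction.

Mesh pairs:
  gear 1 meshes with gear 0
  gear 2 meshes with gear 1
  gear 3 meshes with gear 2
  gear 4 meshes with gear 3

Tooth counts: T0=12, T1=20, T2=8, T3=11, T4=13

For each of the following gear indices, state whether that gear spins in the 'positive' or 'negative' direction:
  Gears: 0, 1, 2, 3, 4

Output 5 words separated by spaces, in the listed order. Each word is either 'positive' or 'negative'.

Answer: positive negative positive negative positive

Derivation:
Gear 0 (driver): positive (depth 0)
  gear 1: meshes with gear 0 -> depth 1 -> negative (opposite of gear 0)
  gear 2: meshes with gear 1 -> depth 2 -> positive (opposite of gear 1)
  gear 3: meshes with gear 2 -> depth 3 -> negative (opposite of gear 2)
  gear 4: meshes with gear 3 -> depth 4 -> positive (opposite of gear 3)
Queried indices 0, 1, 2, 3, 4 -> positive, negative, positive, negative, positive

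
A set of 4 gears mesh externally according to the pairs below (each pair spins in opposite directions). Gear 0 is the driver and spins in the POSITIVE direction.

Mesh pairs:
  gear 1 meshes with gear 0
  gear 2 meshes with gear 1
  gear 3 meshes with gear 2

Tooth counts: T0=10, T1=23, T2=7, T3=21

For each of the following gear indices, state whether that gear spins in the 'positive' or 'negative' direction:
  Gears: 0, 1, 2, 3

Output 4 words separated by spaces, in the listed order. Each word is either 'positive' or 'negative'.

Answer: positive negative positive negative

Derivation:
Gear 0 (driver): positive (depth 0)
  gear 1: meshes with gear 0 -> depth 1 -> negative (opposite of gear 0)
  gear 2: meshes with gear 1 -> depth 2 -> positive (opposite of gear 1)
  gear 3: meshes with gear 2 -> depth 3 -> negative (opposite of gear 2)
Queried indices 0, 1, 2, 3 -> positive, negative, positive, negative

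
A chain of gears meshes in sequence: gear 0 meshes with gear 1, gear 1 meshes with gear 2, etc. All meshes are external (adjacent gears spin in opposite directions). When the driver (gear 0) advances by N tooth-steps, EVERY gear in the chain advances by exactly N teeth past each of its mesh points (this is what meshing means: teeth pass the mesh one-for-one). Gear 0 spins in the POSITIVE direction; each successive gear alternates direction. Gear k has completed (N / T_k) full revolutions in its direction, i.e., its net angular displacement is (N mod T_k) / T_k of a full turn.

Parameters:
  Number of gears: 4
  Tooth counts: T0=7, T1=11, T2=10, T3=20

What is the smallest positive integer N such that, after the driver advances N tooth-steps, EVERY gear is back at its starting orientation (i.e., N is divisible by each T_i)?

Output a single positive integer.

Answer: 1540

Derivation:
Gear k returns to start when N is a multiple of T_k.
All gears at start simultaneously when N is a common multiple of [7, 11, 10, 20]; the smallest such N is lcm(7, 11, 10, 20).
Start: lcm = T0 = 7
Fold in T1=11: gcd(7, 11) = 1; lcm(7, 11) = 7 * 11 / 1 = 77 / 1 = 77
Fold in T2=10: gcd(77, 10) = 1; lcm(77, 10) = 77 * 10 / 1 = 770 / 1 = 770
Fold in T3=20: gcd(770, 20) = 10; lcm(770, 20) = 770 * 20 / 10 = 15400 / 10 = 1540
Full cycle length = 1540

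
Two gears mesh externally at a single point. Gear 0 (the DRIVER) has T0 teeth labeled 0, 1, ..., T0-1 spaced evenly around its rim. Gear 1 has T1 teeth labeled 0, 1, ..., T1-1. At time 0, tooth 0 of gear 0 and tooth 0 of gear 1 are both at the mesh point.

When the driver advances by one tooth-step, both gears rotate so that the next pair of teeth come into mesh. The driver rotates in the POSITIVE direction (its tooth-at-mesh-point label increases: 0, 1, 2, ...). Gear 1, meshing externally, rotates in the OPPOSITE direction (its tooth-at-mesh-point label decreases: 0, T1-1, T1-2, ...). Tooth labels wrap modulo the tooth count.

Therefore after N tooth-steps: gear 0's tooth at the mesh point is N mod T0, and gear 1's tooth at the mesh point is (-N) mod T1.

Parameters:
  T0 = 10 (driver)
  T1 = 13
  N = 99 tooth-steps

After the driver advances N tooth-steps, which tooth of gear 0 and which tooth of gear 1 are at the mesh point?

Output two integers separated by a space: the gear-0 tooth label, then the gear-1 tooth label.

Gear 0 (driver, T0=10): tooth at mesh = N mod T0
  99 = 9 * 10 + 9, so 99 mod 10 = 9
  gear 0 tooth = 9
Gear 1 (driven, T1=13): tooth at mesh = (-N) mod T1
  99 = 7 * 13 + 8, so 99 mod 13 = 8
  (-99) mod 13 = (-8) mod 13 = 13 - 8 = 5
Mesh after 99 steps: gear-0 tooth 9 meets gear-1 tooth 5

Answer: 9 5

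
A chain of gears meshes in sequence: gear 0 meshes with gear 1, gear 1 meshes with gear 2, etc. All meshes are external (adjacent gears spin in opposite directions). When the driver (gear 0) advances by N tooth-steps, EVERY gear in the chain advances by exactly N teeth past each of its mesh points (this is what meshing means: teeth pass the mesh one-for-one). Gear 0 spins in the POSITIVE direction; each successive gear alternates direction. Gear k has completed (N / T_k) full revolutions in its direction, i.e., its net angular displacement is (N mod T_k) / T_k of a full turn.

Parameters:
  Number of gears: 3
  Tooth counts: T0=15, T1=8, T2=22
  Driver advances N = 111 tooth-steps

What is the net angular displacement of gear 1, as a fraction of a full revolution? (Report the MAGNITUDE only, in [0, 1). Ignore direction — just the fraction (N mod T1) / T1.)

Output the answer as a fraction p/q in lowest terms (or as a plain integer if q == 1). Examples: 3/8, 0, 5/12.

Answer: 7/8

Derivation:
Chain of 3 gears, tooth counts: [15, 8, 22]
  gear 0: T0=15, direction=positive, advance = 111 mod 15 = 6 teeth = 6/15 turn
  gear 1: T1=8, direction=negative, advance = 111 mod 8 = 7 teeth = 7/8 turn
  gear 2: T2=22, direction=positive, advance = 111 mod 22 = 1 teeth = 1/22 turn
Gear 1: 111 mod 8 = 7
Fraction = 7 / 8 = 7/8 (gcd(7,8)=1) = 7/8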